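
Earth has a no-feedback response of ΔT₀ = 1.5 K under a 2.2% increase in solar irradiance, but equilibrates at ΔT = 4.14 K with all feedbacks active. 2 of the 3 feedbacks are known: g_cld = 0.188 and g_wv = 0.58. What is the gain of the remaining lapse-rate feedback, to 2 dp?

-0.13

Amplification A = ΔT/ΔT₀ = 4.14/1.5 = 2.76.
Total gain g = 1 − 1/A = 1 − 1/2.76 = 0.6377.
Known gains sum to 0.188 + 0.58 = 0.768.
g_lr = 0.6377 − 0.768 = -0.13.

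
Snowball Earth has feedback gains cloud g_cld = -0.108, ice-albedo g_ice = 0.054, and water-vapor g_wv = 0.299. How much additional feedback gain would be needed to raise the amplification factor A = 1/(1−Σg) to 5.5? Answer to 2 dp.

Current total gain = 0.245.
Target gain for A = 5.5: g* = 1 − 1/5.5 = 0.8182.
Additional gain needed = 0.8182 − 0.245 = 0.57.

0.57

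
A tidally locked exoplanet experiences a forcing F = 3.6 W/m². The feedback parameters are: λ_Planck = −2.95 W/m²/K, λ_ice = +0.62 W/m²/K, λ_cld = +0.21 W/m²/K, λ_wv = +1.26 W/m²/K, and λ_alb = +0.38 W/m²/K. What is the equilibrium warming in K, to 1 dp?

7.5 K

Net feedback parameter λ = (−2.95) + (+0.62) + (+0.21) + (+1.26) + (+0.38) = -0.48 W/m²/K.
ΔT = −F/λ = −3.6/(-0.48) = 7.5 K.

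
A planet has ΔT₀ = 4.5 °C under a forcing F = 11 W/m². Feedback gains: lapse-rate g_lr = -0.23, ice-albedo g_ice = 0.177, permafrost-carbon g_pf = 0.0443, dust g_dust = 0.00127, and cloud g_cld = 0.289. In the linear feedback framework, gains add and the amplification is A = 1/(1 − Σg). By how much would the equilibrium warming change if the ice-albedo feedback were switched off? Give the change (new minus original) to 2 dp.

-1.24 °C

Original: g = 0.28157, ΔT = 4.5/(1−0.28157) = 6.2637 °C.
Without ice-albedo: g' = 0.10457, ΔT' = 4.5/(1−0.10457) = 5.0255 °C.
Change = 5.0255 − 6.2637 = -1.24 °C.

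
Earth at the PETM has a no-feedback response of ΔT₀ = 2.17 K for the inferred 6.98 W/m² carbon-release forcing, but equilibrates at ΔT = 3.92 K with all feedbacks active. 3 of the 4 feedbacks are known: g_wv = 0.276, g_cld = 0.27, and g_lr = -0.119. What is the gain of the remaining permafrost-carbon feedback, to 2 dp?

0.02

Amplification A = ΔT/ΔT₀ = 3.92/2.17 = 1.806.
Total gain g = 1 − 1/A = 1 − 1/1.806 = 0.4463.
Known gains sum to 0.276 + 0.27 − 0.119 = 0.427.
g_pf = 0.4463 − 0.427 = 0.02.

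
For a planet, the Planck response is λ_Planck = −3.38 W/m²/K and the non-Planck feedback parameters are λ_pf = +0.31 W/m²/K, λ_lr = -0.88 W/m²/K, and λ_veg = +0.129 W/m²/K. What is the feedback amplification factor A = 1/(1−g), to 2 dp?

Convert to gains: g_pf = 0.31/3.38 = 0.09172; g_lr = -0.88/3.38 = -0.2604; g_veg = 0.129/3.38 = 0.03817.
Total gain g = -0.13051.
A = 1/(1 + 0.13051) = 0.88.

0.88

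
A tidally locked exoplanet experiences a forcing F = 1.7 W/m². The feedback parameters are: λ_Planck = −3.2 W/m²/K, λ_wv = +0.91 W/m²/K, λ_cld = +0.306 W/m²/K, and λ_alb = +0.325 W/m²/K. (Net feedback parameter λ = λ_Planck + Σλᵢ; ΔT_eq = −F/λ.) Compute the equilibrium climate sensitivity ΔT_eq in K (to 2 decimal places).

Net feedback parameter λ = (−3.2) + (+0.91) + (+0.306) + (+0.325) = -1.659 W/m²/K.
ΔT = −F/λ = −1.7/(-1.659) = 1.02 K.

1.02 K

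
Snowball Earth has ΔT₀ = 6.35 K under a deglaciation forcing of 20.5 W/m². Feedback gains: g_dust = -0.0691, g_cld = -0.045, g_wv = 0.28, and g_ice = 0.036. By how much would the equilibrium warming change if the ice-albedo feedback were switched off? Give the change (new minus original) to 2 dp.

-0.34 K

Original: g = 0.2019, ΔT = 6.35/(1−0.2019) = 7.9564 K.
Without ice-albedo: g' = 0.1659, ΔT' = 6.35/(1−0.1659) = 7.6130 K.
Change = 7.6130 − 7.9564 = -0.34 K.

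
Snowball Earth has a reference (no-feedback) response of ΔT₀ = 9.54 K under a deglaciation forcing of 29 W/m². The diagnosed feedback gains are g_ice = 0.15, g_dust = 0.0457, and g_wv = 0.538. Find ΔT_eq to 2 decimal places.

Total gain g = 0.15 + 0.0457 + 0.538 = 0.7337.
Amplification A = 1/(1 − 0.7337) = 3.755.
ΔT = 9.54 × 3.755 = 35.82 K.

35.82 K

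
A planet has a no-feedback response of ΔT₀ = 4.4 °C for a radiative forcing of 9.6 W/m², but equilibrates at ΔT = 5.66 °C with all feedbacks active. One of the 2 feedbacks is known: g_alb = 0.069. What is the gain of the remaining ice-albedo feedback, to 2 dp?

Amplification A = ΔT/ΔT₀ = 5.66/4.4 = 1.286.
Total gain g = 1 − 1/A = 1 − 1/1.286 = 0.2224.
The known gain is 0.069.
g_ice = 0.2224 − 0.069 = 0.15.

0.15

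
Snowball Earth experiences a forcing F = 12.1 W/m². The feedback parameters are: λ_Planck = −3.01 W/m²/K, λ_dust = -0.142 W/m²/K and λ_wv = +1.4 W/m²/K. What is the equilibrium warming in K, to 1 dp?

Net feedback parameter λ = (−3.01) + (-0.142) + (+1.4) = -1.752 W/m²/K.
ΔT = −F/λ = −12.1/(-1.752) = 6.9 K.

6.9 K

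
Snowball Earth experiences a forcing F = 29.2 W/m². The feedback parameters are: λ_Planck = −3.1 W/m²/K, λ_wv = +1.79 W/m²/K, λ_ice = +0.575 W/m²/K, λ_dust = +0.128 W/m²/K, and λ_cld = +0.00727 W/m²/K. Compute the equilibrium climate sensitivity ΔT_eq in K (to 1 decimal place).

48.7 K

Net feedback parameter λ = (−3.1) + (+1.79) + (+0.575) + (+0.128) + (+0.00727) = -0.59973 W/m²/K.
ΔT = −F/λ = −29.2/(-0.59973) = 48.7 K.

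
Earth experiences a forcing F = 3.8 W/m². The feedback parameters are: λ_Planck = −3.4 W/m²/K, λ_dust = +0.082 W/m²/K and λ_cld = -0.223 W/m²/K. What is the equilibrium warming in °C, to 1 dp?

1.1 °C

Net feedback parameter λ = (−3.4) + (+0.082) + (-0.223) = -3.541 W/m²/K.
ΔT = −F/λ = −3.8/(-3.541) = 1.1 °C.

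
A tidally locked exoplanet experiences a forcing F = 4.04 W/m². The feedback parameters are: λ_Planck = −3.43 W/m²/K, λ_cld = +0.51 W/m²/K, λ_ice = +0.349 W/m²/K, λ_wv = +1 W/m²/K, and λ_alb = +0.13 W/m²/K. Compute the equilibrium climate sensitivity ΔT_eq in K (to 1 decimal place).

Net feedback parameter λ = (−3.43) + (+0.51) + (+0.349) + (+1) + (+0.13) = -1.441 W/m²/K.
ΔT = −F/λ = −4.04/(-1.441) = 2.8 K.

2.8 K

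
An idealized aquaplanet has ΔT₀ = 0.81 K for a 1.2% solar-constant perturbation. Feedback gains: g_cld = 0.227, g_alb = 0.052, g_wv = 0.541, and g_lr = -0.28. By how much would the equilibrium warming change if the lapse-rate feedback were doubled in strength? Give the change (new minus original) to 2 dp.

Original: g = 0.54, ΔT = 0.81/(1−0.54) = 1.7609 K.
With doubled lapse-rate: g' = 0.26, ΔT' = 0.81/(1−0.26) = 1.0946 K.
Change = 1.0946 − 1.7609 = -0.67 K.

-0.67 K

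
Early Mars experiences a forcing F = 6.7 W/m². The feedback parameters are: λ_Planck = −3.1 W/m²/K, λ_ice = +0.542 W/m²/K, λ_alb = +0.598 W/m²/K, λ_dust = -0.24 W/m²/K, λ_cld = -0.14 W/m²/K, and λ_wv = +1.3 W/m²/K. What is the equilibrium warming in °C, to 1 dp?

Net feedback parameter λ = (−3.1) + (+0.542) + (+0.598) + (-0.24) + (-0.14) + (+1.3) = -1.04 W/m²/K.
ΔT = −F/λ = −6.7/(-1.04) = 6.4 °C.

6.4 °C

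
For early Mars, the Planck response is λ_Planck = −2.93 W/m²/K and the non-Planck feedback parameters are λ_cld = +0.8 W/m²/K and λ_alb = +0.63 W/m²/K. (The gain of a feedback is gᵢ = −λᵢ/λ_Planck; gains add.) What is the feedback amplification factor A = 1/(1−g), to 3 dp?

1.953

Convert to gains: g_cld = 0.8/2.93 = 0.273; g_alb = 0.63/2.93 = 0.215.
Total gain g = 0.488.
A = 1/(1 − 0.488) = 1.953.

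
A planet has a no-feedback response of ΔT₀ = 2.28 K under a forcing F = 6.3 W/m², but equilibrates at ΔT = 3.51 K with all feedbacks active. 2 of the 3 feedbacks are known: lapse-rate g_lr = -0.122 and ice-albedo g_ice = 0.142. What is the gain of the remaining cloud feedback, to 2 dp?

0.33

Amplification A = ΔT/ΔT₀ = 3.51/2.28 = 1.539.
Total gain g = 1 − 1/A = 1 − 1/1.539 = 0.3502.
Known gains sum to -0.122 + 0.142 = 0.02.
g_cld = 0.3502 − 0.02 = 0.33.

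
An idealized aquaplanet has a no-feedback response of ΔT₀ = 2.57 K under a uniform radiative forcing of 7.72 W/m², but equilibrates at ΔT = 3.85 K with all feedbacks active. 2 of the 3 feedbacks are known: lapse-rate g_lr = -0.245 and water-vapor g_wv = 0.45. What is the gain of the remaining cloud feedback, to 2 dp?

0.13

Amplification A = ΔT/ΔT₀ = 3.85/2.57 = 1.498.
Total gain g = 1 − 1/A = 1 − 1/1.498 = 0.3324.
Known gains sum to -0.245 + 0.45 = 0.205.
g_cld = 0.3324 − 0.205 = 0.13.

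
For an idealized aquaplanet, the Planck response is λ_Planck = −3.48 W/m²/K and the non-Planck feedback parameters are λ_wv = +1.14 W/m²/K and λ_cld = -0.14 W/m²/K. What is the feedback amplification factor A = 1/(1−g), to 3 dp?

Convert to gains: g_wv = 1.14/3.48 = 0.3276; g_cld = -0.14/3.48 = -0.04023.
Total gain g = 0.28737.
A = 1/(1 − 0.28737) = 1.403.

1.403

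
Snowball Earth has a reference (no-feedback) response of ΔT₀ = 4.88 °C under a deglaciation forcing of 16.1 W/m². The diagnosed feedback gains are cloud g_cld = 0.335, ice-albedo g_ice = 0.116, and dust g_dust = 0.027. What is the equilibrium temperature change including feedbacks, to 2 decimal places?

9.35 °C

Total gain g = 0.335 + 0.116 + 0.027 = 0.478.
Amplification A = 1/(1 − 0.478) = 1.916.
ΔT = 4.88 × 1.916 = 9.35 °C.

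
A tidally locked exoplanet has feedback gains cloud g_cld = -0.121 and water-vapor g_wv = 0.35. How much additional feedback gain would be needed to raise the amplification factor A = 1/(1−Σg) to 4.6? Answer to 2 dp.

Current total gain = 0.229.
Target gain for A = 4.6: g* = 1 − 1/4.6 = 0.7826.
Additional gain needed = 0.7826 − 0.229 = 0.55.

0.55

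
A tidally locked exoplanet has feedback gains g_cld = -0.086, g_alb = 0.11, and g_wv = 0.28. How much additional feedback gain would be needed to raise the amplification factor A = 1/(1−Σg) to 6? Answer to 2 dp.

0.53

Current total gain = 0.304.
Target gain for A = 6: g* = 1 − 1/6 = 0.8333.
Additional gain needed = 0.8333 − 0.304 = 0.53.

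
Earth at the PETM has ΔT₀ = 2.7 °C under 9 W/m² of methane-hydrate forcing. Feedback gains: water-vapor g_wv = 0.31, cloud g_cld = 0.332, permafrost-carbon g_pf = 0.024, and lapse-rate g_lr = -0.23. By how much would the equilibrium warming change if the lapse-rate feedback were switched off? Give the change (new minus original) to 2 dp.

3.30 °C

Original: g = 0.436, ΔT = 2.7/(1−0.436) = 4.7872 °C.
Without lapse-rate: g' = 0.666, ΔT' = 2.7/(1−0.666) = 8.0838 °C.
Change = 8.0838 − 4.7872 = 3.30 °C.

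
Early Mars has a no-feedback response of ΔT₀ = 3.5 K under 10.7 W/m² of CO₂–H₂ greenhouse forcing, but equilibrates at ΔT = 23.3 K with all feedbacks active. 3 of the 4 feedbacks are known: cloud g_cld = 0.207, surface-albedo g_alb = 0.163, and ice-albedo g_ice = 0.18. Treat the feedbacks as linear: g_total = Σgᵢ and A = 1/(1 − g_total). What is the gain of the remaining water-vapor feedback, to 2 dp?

0.30

Amplification A = ΔT/ΔT₀ = 23.3/3.5 = 6.657.
Total gain g = 1 − 1/A = 1 − 1/6.657 = 0.8498.
Known gains sum to 0.207 + 0.163 + 0.18 = 0.55.
g_wv = 0.8498 − 0.55 = 0.30.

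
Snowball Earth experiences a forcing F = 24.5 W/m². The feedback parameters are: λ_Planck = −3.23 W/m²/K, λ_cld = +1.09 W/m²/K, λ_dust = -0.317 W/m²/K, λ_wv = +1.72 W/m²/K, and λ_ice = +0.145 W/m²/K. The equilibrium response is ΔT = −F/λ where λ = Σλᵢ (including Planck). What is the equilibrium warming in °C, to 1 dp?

41.4 °C

Net feedback parameter λ = (−3.23) + (+1.09) + (-0.317) + (+1.72) + (+0.145) = -0.592 W/m²/K.
ΔT = −F/λ = −24.5/(-0.592) = 41.4 °C.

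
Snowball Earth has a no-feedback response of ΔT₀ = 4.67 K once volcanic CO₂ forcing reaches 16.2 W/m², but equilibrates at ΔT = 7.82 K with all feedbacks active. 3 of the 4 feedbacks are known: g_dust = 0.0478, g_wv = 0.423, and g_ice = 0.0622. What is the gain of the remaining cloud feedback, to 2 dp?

Amplification A = ΔT/ΔT₀ = 7.82/4.67 = 1.675.
Total gain g = 1 − 1/A = 1 − 1/1.675 = 0.403.
Known gains sum to 0.0478 + 0.423 + 0.0622 = 0.533.
g_cld = 0.403 − 0.533 = -0.13.

-0.13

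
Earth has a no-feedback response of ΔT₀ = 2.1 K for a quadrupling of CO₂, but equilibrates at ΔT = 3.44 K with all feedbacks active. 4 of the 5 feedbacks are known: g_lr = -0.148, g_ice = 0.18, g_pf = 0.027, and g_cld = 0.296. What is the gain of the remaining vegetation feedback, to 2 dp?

0.03

Amplification A = ΔT/ΔT₀ = 3.44/2.1 = 1.638.
Total gain g = 1 − 1/A = 1 − 1/1.638 = 0.3895.
Known gains sum to -0.148 + 0.18 + 0.027 + 0.296 = 0.355.
g_veg = 0.3895 − 0.355 = 0.03.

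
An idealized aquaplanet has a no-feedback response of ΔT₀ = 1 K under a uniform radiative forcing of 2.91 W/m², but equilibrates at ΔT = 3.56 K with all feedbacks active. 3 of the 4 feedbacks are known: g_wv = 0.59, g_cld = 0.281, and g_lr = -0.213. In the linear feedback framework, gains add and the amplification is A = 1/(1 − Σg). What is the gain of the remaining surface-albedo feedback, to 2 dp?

0.06

Amplification A = ΔT/ΔT₀ = 3.56/1 = 3.56.
Total gain g = 1 − 1/A = 1 − 1/3.56 = 0.7191.
Known gains sum to 0.59 + 0.281 − 0.213 = 0.658.
g_alb = 0.7191 − 0.658 = 0.06.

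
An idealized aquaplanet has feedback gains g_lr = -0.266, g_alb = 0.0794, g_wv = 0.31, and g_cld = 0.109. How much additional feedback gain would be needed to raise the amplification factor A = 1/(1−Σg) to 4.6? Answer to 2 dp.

0.55

Current total gain = 0.2324.
Target gain for A = 4.6: g* = 1 − 1/4.6 = 0.7826.
Additional gain needed = 0.7826 − 0.2324 = 0.55.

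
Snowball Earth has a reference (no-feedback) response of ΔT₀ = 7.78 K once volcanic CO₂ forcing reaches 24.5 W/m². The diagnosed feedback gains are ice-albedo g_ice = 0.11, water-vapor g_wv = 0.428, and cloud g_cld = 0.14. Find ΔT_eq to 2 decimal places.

24.16 K

Total gain g = 0.11 + 0.428 + 0.14 = 0.678.
Amplification A = 1/(1 − 0.678) = 3.106.
ΔT = 7.78 × 3.106 = 24.16 K.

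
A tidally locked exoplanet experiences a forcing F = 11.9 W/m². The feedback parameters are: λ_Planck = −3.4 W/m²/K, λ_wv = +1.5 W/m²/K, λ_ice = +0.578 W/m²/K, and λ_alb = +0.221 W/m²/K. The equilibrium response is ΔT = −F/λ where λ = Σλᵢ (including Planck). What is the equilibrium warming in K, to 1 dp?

Net feedback parameter λ = (−3.4) + (+1.5) + (+0.578) + (+0.221) = -1.101 W/m²/K.
ΔT = −F/λ = −11.9/(-1.101) = 10.8 K.

10.8 K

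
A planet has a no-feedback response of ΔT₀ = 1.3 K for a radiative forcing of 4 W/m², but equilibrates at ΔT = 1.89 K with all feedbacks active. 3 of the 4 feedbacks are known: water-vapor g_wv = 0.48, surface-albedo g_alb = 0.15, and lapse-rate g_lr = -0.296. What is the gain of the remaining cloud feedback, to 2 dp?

-0.02

Amplification A = ΔT/ΔT₀ = 1.89/1.3 = 1.454.
Total gain g = 1 − 1/A = 1 − 1/1.454 = 0.3122.
Known gains sum to 0.48 + 0.15 − 0.296 = 0.334.
g_cld = 0.3122 − 0.334 = -0.02.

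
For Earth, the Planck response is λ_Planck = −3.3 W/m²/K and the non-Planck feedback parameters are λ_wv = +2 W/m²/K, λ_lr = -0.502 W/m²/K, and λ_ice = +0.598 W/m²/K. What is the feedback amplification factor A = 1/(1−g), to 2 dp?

2.74

Convert to gains: g_wv = 2/3.3 = 0.6061; g_lr = -0.502/3.3 = -0.1521; g_ice = 0.598/3.3 = 0.1812.
Total gain g = 0.6352.
A = 1/(1 − 0.6352) = 2.74.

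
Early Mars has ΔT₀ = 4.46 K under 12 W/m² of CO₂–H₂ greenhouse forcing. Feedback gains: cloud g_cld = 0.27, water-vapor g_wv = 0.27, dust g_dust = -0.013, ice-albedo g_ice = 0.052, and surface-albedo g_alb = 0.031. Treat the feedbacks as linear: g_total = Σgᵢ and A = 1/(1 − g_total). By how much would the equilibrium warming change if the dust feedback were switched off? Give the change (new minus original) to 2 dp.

0.39 K

Original: g = 0.61, ΔT = 4.46/(1−0.61) = 11.4359 K.
Without dust: g' = 0.623, ΔT' = 4.46/(1−0.623) = 11.8302 K.
Change = 11.8302 − 11.4359 = 0.39 K.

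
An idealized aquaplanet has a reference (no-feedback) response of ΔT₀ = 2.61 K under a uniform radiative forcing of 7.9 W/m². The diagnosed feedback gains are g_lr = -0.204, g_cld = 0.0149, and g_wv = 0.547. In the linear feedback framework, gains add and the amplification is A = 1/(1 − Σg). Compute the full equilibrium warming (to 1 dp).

Total gain g = -0.204 + 0.0149 + 0.547 = 0.3579.
Amplification A = 1/(1 − 0.3579) = 1.557.
ΔT = 2.61 × 1.557 = 4.1 K.

4.1 K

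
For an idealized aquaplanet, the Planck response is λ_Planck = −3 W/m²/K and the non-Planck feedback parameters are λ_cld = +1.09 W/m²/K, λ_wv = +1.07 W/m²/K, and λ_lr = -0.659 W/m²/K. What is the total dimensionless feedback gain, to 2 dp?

0.50

Convert to gains: g_cld = 1.09/3 = 0.3633; g_wv = 1.07/3 = 0.3567; g_lr = -0.659/3 = -0.2197.
Total gain g = 0.5003.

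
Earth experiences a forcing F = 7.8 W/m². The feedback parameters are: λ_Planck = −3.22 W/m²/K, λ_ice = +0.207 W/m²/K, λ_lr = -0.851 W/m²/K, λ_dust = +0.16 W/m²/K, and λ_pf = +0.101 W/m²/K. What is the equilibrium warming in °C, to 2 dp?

Net feedback parameter λ = (−3.22) + (+0.207) + (-0.851) + (+0.16) + (+0.101) = -3.603 W/m²/K.
ΔT = −F/λ = −7.8/(-3.603) = 2.16 °C.

2.16 °C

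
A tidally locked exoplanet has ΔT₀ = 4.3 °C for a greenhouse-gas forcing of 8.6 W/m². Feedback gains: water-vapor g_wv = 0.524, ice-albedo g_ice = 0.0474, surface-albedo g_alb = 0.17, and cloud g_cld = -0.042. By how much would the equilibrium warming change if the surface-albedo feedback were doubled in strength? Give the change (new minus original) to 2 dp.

Original: g = 0.6994, ΔT = 4.3/(1−0.6994) = 14.3047 °C.
With doubled surface-albedo: g' = 0.8694, ΔT' = 4.3/(1−0.8694) = 32.9250 °C.
Change = 32.9250 − 14.3047 = 18.62 °C.

18.62 °C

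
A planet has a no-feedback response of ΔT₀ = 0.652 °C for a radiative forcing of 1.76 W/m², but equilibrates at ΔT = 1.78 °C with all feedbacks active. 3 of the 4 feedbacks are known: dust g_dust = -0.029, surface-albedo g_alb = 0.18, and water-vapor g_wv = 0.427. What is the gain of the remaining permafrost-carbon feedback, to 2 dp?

Amplification A = ΔT/ΔT₀ = 1.78/0.652 = 2.73.
Total gain g = 1 − 1/A = 1 − 1/2.73 = 0.6337.
Known gains sum to -0.029 + 0.18 + 0.427 = 0.578.
g_pf = 0.6337 − 0.578 = 0.06.

0.06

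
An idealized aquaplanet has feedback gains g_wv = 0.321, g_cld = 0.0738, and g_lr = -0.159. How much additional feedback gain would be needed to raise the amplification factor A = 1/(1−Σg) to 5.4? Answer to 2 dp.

0.58

Current total gain = 0.2358.
Target gain for A = 5.4: g* = 1 − 1/5.4 = 0.8148.
Additional gain needed = 0.8148 − 0.2358 = 0.58.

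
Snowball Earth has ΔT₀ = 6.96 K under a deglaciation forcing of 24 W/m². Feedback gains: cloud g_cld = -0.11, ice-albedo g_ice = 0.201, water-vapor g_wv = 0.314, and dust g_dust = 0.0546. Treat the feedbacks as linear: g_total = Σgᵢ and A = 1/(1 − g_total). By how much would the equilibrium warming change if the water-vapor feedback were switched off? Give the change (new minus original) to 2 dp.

-4.73 K

Original: g = 0.4596, ΔT = 6.96/(1−0.4596) = 12.8793 K.
Without water-vapor: g' = 0.1456, ΔT' = 6.96/(1−0.1456) = 8.1461 K.
Change = 8.1461 − 12.8793 = -4.73 K.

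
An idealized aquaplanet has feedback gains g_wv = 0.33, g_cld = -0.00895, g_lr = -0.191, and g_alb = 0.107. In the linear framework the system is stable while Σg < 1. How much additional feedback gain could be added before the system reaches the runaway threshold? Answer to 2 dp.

0.76

Current total gain = 0.33 − 0.00895 − 0.191 + 0.107 = 0.23705.
Margin to runaway = 1 − 0.23705 = 0.76.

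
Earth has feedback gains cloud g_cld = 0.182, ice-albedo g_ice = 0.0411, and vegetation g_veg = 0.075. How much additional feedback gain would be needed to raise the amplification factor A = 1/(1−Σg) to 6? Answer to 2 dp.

0.54

Current total gain = 0.2981.
Target gain for A = 6: g* = 1 − 1/6 = 0.8333.
Additional gain needed = 0.8333 − 0.2981 = 0.54.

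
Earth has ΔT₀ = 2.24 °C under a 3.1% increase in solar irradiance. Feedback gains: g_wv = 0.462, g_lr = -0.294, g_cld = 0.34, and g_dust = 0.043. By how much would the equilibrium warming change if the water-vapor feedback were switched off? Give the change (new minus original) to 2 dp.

-2.53 °C

Original: g = 0.551, ΔT = 2.24/(1−0.551) = 4.9889 °C.
Without water-vapor: g' = 0.089, ΔT' = 2.24/(1−0.089) = 2.4588 °C.
Change = 2.4588 − 4.9889 = -2.53 °C.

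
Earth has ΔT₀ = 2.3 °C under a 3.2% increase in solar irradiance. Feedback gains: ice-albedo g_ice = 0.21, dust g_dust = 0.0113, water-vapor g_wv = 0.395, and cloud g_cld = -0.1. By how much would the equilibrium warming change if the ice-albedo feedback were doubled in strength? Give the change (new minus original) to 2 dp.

Original: g = 0.5163, ΔT = 2.3/(1−0.5163) = 4.7550 °C.
With doubled ice-albedo: g' = 0.7263, ΔT' = 2.3/(1−0.7263) = 8.4034 °C.
Change = 8.4034 − 4.7550 = 3.65 °C.

3.65 °C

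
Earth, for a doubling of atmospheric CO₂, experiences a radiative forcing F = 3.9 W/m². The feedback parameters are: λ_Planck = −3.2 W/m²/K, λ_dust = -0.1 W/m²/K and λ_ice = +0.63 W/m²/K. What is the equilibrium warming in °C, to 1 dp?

1.5 °C

Net feedback parameter λ = (−3.2) + (-0.1) + (+0.63) = -2.67 W/m²/K.
ΔT = −F/λ = −3.9/(-2.67) = 1.5 °C.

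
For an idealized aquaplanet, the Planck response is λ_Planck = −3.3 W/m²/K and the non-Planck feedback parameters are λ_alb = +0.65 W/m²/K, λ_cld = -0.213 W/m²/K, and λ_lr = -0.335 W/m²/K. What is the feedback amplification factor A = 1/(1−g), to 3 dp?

Convert to gains: g_alb = 0.65/3.3 = 0.197; g_cld = -0.213/3.3 = -0.06455; g_lr = -0.335/3.3 = -0.1015.
Total gain g = 0.03095.
A = 1/(1 − 0.03095) = 1.032.

1.032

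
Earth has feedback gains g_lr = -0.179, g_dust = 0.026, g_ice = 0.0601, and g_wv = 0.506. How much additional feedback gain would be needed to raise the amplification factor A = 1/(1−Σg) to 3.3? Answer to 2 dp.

Current total gain = 0.4131.
Target gain for A = 3.3: g* = 1 − 1/3.3 = 0.697.
Additional gain needed = 0.697 − 0.4131 = 0.28.

0.28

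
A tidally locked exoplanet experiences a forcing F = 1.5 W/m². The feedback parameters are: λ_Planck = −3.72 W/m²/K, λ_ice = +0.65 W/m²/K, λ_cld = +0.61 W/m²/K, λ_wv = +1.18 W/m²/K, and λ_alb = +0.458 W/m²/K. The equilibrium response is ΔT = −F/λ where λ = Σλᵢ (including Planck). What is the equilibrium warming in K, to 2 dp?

Net feedback parameter λ = (−3.72) + (+0.65) + (+0.61) + (+1.18) + (+0.458) = -0.822 W/m²/K.
ΔT = −F/λ = −1.5/(-0.822) = 1.82 K.

1.82 K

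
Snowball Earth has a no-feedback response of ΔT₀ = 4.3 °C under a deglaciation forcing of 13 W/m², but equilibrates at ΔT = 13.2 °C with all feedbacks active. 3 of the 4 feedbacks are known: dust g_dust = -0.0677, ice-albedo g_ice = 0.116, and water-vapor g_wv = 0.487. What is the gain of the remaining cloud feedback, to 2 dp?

Amplification A = ΔT/ΔT₀ = 13.2/4.3 = 3.07.
Total gain g = 1 − 1/A = 1 − 1/3.07 = 0.6743.
Known gains sum to -0.0677 + 0.116 + 0.487 = 0.5353.
g_cld = 0.6743 − 0.5353 = 0.14.

0.14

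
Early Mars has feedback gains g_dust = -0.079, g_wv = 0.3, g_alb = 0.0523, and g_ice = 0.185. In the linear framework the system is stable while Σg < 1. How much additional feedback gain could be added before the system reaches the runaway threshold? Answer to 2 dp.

Current total gain = -0.079 + 0.3 + 0.0523 + 0.185 = 0.4583.
Margin to runaway = 1 − 0.4583 = 0.54.

0.54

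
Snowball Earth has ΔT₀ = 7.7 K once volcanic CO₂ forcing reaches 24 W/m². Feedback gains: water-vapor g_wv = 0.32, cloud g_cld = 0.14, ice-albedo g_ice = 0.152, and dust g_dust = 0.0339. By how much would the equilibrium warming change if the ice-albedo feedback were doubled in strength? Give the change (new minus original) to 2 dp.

16.35 K

Original: g = 0.6459, ΔT = 7.7/(1−0.6459) = 21.7453 K.
With doubled ice-albedo: g' = 0.7979, ΔT' = 7.7/(1−0.7979) = 38.1000 K.
Change = 38.1000 − 21.7453 = 16.35 K.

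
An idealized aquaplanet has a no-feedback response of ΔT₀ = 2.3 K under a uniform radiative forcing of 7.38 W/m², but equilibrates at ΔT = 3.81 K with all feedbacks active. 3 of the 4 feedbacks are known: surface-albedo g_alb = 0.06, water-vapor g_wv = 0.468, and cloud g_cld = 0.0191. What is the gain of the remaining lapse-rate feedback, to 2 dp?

Amplification A = ΔT/ΔT₀ = 3.81/2.3 = 1.657.
Total gain g = 1 − 1/A = 1 − 1/1.657 = 0.3965.
Known gains sum to 0.06 + 0.468 + 0.0191 = 0.5471.
g_lr = 0.3965 − 0.5471 = -0.15.

-0.15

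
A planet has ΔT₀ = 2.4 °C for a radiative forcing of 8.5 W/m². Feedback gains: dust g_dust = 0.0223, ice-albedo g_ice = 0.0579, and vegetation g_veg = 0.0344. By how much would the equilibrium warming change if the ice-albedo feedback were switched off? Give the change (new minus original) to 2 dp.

-0.17 °C

Original: g = 0.1146, ΔT = 2.4/(1−0.1146) = 2.7106 °C.
Without ice-albedo: g' = 0.0567, ΔT' = 2.4/(1−0.0567) = 2.5443 °C.
Change = 2.5443 − 2.7106 = -0.17 °C.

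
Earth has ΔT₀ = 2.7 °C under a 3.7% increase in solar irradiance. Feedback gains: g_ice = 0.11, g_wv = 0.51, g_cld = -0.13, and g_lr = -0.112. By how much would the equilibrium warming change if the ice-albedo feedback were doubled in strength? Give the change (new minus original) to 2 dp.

Original: g = 0.378, ΔT = 2.7/(1−0.378) = 4.3408 °C.
With doubled ice-albedo: g' = 0.488, ΔT' = 2.7/(1−0.488) = 5.2734 °C.
Change = 5.2734 − 4.3408 = 0.93 °C.

0.93 °C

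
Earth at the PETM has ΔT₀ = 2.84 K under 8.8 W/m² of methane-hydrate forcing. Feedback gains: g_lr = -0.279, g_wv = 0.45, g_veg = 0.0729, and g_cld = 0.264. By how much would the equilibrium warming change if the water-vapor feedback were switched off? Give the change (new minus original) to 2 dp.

-2.76 K

Original: g = 0.5079, ΔT = 2.84/(1−0.5079) = 5.7712 K.
Without water-vapor: g' = 0.0579, ΔT' = 2.84/(1−0.0579) = 3.0145 K.
Change = 3.0145 − 5.7712 = -2.76 K.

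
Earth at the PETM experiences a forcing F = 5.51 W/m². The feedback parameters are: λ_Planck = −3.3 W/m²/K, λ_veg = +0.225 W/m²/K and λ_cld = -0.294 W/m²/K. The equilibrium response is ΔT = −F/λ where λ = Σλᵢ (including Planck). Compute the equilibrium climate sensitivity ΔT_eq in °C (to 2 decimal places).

Net feedback parameter λ = (−3.3) + (+0.225) + (-0.294) = -3.369 W/m²/K.
ΔT = −F/λ = −5.51/(-3.369) = 1.64 °C.

1.64 °C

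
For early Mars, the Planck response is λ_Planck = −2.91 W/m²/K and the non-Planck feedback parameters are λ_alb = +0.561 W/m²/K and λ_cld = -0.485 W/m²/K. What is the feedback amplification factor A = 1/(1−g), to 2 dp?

Convert to gains: g_alb = 0.561/2.91 = 0.1928; g_cld = -0.485/2.91 = -0.1667.
Total gain g = 0.0261.
A = 1/(1 − 0.0261) = 1.03.

1.03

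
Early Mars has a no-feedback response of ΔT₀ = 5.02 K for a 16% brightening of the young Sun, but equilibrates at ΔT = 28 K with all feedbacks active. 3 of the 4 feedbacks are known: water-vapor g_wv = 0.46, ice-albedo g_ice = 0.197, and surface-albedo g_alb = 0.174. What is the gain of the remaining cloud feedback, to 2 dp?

-0.01

Amplification A = ΔT/ΔT₀ = 28/5.02 = 5.578.
Total gain g = 1 − 1/A = 1 − 1/5.578 = 0.8207.
Known gains sum to 0.46 + 0.197 + 0.174 = 0.831.
g_cld = 0.8207 − 0.831 = -0.01.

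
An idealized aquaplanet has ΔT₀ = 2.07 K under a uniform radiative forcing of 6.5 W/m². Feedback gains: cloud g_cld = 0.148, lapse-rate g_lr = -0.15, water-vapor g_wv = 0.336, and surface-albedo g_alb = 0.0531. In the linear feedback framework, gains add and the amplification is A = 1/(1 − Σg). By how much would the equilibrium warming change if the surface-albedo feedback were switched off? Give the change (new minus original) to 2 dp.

Original: g = 0.3871, ΔT = 2.07/(1−0.3871) = 3.3774 K.
Without surface-albedo: g' = 0.334, ΔT' = 2.07/(1−0.334) = 3.1081 K.
Change = 3.1081 − 3.3774 = -0.27 K.

-0.27 K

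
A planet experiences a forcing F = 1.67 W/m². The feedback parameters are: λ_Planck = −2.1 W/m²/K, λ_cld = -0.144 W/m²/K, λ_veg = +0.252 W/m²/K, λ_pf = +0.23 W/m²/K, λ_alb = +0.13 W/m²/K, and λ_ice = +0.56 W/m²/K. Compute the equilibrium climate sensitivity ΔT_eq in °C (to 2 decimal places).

Net feedback parameter λ = (−2.1) + (-0.144) + (+0.252) + (+0.23) + (+0.13) + (+0.56) = -1.072 W/m²/K.
ΔT = −F/λ = −1.67/(-1.072) = 1.56 °C.

1.56 °C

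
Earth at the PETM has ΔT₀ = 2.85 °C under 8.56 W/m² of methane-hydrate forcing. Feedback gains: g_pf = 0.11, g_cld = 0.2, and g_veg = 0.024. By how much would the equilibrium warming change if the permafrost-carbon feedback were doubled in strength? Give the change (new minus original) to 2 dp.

0.85 °C

Original: g = 0.334, ΔT = 2.85/(1−0.334) = 4.2793 °C.
With doubled permafrost-carbon: g' = 0.444, ΔT' = 2.85/(1−0.444) = 5.1259 °C.
Change = 5.1259 − 4.2793 = 0.85 °C.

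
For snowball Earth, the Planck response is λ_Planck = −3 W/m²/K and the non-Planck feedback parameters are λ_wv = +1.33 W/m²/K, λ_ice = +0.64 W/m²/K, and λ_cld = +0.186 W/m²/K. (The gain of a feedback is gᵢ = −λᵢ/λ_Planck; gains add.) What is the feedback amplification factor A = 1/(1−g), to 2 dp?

Convert to gains: g_wv = 1.33/3 = 0.4433; g_ice = 0.64/3 = 0.2133; g_cld = 0.186/3 = 0.062.
Total gain g = 0.7186.
A = 1/(1 − 0.7186) = 3.55.

3.55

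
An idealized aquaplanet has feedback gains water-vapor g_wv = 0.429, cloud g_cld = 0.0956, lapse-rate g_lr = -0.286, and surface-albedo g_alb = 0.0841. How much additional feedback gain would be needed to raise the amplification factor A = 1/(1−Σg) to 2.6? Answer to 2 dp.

Current total gain = 0.3227.
Target gain for A = 2.6: g* = 1 − 1/2.6 = 0.6154.
Additional gain needed = 0.6154 − 0.3227 = 0.29.

0.29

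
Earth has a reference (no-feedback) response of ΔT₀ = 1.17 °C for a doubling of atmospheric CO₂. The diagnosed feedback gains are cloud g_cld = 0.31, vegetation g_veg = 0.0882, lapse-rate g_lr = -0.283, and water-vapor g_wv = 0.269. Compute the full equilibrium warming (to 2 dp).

Total gain g = 0.31 + 0.0882 − 0.283 + 0.269 = 0.3842.
Amplification A = 1/(1 − 0.3842) = 1.624.
ΔT = 1.17 × 1.624 = 1.90 °C.

1.90 °C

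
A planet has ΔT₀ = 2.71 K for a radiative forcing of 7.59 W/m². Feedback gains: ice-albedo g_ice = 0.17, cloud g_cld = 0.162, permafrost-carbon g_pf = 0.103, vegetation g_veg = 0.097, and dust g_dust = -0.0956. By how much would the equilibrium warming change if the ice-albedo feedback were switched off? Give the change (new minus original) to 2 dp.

-1.11 K

Original: g = 0.4364, ΔT = 2.71/(1−0.4364) = 4.8084 K.
Without ice-albedo: g' = 0.2664, ΔT' = 2.71/(1−0.2664) = 3.6941 K.
Change = 3.6941 − 4.8084 = -1.11 K.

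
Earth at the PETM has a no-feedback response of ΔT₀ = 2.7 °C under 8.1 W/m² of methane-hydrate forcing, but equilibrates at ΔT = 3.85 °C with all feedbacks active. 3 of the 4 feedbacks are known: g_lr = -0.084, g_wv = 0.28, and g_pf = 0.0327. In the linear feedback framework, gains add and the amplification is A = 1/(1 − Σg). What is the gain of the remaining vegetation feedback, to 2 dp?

Amplification A = ΔT/ΔT₀ = 3.85/2.7 = 1.426.
Total gain g = 1 − 1/A = 1 − 1/1.426 = 0.2987.
Known gains sum to -0.084 + 0.28 + 0.0327 = 0.2287.
g_veg = 0.2987 − 0.2287 = 0.07.

0.07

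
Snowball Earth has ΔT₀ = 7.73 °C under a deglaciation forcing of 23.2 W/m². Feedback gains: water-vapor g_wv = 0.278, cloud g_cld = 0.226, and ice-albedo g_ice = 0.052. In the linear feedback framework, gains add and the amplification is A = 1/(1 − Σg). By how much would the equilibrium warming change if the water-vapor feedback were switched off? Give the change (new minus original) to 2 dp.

-6.70 °C

Original: g = 0.556, ΔT = 7.73/(1−0.556) = 17.4099 °C.
Without water-vapor: g' = 0.278, ΔT' = 7.73/(1−0.278) = 10.7064 °C.
Change = 10.7064 − 17.4099 = -6.70 °C.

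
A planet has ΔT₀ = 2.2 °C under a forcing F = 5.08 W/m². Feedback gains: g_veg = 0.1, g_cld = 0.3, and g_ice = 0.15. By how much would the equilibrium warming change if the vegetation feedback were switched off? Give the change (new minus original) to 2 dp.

Original: g = 0.55, ΔT = 2.2/(1−0.55) = 4.8889 °C.
Without vegetation: g' = 0.45, ΔT' = 2.2/(1−0.45) = 4.0000 °C.
Change = 4.0000 − 4.8889 = -0.89 °C.

-0.89 °C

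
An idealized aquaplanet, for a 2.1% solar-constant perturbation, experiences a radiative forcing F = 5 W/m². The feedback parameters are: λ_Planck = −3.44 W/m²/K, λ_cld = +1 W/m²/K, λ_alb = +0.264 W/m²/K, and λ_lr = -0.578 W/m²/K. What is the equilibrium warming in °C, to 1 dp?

1.8 °C

Net feedback parameter λ = (−3.44) + (+1) + (+0.264) + (-0.578) = -2.754 W/m²/K.
ΔT = −F/λ = −5/(-2.754) = 1.8 °C.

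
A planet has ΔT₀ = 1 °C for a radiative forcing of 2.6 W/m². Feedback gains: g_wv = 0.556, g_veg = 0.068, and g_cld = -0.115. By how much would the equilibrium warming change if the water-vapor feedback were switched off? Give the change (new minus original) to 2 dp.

Original: g = 0.509, ΔT = 1/(1−0.509) = 2.0367 °C.
Without water-vapor: g' = -0.047, ΔT' = 1/(1+0.047) = 0.9551 °C.
Change = 0.9551 − 2.0367 = -1.08 °C.

-1.08 °C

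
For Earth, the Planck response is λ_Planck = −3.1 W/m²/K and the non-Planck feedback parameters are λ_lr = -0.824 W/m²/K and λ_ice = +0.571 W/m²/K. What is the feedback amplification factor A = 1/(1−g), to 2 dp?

Convert to gains: g_lr = -0.824/3.1 = -0.2658; g_ice = 0.571/3.1 = 0.1842.
Total gain g = -0.0816.
A = 1/(1 + 0.0816) = 0.92.

0.92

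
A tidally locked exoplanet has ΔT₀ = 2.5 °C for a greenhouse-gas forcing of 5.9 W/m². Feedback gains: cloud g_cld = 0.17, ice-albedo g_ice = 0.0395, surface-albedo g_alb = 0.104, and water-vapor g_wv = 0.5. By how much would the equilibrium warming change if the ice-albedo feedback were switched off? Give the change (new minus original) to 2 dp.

-2.34 °C

Original: g = 0.8135, ΔT = 2.5/(1−0.8135) = 13.4048 °C.
Without ice-albedo: g' = 0.774, ΔT' = 2.5/(1−0.774) = 11.0619 °C.
Change = 11.0619 − 13.4048 = -2.34 °C.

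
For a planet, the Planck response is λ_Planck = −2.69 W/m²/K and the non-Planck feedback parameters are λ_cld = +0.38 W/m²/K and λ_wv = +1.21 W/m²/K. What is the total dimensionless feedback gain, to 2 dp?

0.59

Convert to gains: g_cld = 0.38/2.69 = 0.1413; g_wv = 1.21/2.69 = 0.4498.
Total gain g = 0.5911.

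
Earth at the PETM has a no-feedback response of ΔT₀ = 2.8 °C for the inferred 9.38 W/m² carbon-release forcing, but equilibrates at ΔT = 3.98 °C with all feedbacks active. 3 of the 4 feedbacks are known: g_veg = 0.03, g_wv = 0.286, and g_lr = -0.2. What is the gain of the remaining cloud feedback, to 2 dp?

Amplification A = ΔT/ΔT₀ = 3.98/2.8 = 1.421.
Total gain g = 1 − 1/A = 1 − 1/1.421 = 0.2963.
Known gains sum to 0.03 + 0.286 − 0.2 = 0.116.
g_cld = 0.2963 − 0.116 = 0.18.

0.18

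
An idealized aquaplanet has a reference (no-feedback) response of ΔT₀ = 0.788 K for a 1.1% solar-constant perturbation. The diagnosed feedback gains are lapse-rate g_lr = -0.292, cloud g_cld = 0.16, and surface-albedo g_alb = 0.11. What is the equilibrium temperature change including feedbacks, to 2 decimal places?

Total gain g = -0.292 + 0.16 + 0.11 = -0.022.
Amplification A = 1/(1 + 0.022) = 0.9785.
ΔT = 0.788 × 0.9785 = 0.77 K.

0.77 K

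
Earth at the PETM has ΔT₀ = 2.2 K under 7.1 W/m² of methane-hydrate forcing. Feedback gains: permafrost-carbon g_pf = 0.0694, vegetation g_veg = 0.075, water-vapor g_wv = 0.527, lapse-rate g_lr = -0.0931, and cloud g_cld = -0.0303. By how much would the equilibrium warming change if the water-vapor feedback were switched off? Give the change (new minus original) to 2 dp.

Original: g = 0.548, ΔT = 2.2/(1−0.548) = 4.8673 K.
Without water-vapor: g' = 0.021, ΔT' = 2.2/(1−0.021) = 2.2472 K.
Change = 2.2472 − 4.8673 = -2.62 K.

-2.62 K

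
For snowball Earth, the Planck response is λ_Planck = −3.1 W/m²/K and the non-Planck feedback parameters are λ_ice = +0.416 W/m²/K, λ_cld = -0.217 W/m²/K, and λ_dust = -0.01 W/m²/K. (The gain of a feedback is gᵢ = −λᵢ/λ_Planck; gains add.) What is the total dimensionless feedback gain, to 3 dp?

Convert to gains: g_ice = 0.416/3.1 = 0.1342; g_cld = -0.217/3.1 = -0.07; g_dust = -0.01/3.1 = -0.003226.
Total gain g = 0.060974.

0.061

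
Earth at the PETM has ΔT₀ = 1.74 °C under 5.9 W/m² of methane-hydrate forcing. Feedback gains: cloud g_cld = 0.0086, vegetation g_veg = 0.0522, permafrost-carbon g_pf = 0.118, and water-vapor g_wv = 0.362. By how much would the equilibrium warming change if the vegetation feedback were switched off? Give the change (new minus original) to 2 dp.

Original: g = 0.5408, ΔT = 1.74/(1−0.5408) = 3.7892 °C.
Without vegetation: g' = 0.4886, ΔT' = 1.74/(1−0.4886) = 3.4024 °C.
Change = 3.4024 − 3.7892 = -0.39 °C.

-0.39 °C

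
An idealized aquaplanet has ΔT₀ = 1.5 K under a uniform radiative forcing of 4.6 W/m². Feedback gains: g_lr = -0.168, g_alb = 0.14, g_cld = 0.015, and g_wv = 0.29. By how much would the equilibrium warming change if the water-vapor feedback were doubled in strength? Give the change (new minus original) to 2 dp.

Original: g = 0.277, ΔT = 1.5/(1−0.277) = 2.0747 K.
With doubled water-vapor: g' = 0.567, ΔT' = 1.5/(1−0.567) = 3.4642 K.
Change = 3.4642 − 2.0747 = 1.39 K.

1.39 K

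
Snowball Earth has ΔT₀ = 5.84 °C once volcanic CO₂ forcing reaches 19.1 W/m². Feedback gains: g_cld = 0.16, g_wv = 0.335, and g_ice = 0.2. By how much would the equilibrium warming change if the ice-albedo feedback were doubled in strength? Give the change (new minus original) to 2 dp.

Original: g = 0.695, ΔT = 5.84/(1−0.695) = 19.1475 °C.
With doubled ice-albedo: g' = 0.895, ΔT' = 5.84/(1−0.895) = 55.6190 °C.
Change = 55.6190 − 19.1475 = 36.47 °C.

36.47 °C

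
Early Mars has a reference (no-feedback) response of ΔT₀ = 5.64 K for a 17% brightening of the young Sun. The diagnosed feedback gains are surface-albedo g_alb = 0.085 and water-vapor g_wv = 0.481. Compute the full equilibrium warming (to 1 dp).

Total gain g = 0.085 + 0.481 = 0.566.
Amplification A = 1/(1 − 0.566) = 2.304.
ΔT = 5.64 × 2.304 = 13.0 K.

13.0 K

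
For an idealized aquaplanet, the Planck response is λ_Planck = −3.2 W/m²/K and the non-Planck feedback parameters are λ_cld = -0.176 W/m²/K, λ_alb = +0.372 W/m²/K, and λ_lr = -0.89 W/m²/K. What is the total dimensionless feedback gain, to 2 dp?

-0.22

Convert to gains: g_cld = -0.176/3.2 = -0.055; g_alb = 0.372/3.2 = 0.1162; g_lr = -0.89/3.2 = -0.2781.
Total gain g = -0.2169.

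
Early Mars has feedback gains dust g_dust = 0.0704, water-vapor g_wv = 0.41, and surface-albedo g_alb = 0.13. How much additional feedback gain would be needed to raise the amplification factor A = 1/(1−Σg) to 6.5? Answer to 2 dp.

Current total gain = 0.6104.
Target gain for A = 6.5: g* = 1 − 1/6.5 = 0.8462.
Additional gain needed = 0.8462 − 0.6104 = 0.24.

0.24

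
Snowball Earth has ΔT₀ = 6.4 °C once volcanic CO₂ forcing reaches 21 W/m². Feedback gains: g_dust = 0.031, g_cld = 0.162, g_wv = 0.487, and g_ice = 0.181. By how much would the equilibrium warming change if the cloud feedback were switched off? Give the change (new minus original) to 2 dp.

Original: g = 0.861, ΔT = 6.4/(1−0.861) = 46.0432 °C.
Without cloud: g' = 0.699, ΔT' = 6.4/(1−0.699) = 21.2625 °C.
Change = 21.2625 − 46.0432 = -24.78 °C.

-24.78 °C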